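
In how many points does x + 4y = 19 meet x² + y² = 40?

2

Substituting the line into the circle gives 17x² − 38x − 279 = 0.
Δ = 1444 − (−18972) = 20416.
Two real roots: the line is a secant.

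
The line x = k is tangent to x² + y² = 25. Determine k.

k = −5 or k = 5

The line touches the circle iff its distance from (0, 0) is 5:
|1·0 + 0·0 − k| / √1 = 5
|k| = 5, so k = 5 or k = −5.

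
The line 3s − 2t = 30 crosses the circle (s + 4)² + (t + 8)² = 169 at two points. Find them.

Express t = (−30 + 3s)/2 and substitute into the circle:
13s² − 52s − 416 = 0  ⟹  s² − 4s − 32 = 0
s = 8 or s = −4, giving (8, −3) and (−4, −21).

(−4, −21) and (8, −3)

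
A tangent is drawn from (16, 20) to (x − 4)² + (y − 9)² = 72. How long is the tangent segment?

With centre O = (4, 9), |OP|² = 265 and r² = 72.
Power of the point: PT² = |PO|² − r² = 193, so PT = √193.

√193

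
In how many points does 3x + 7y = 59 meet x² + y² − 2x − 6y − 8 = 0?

0

Substituting the line into the circle gives 58x² − 326x + 611 = 0.
Discriminant = (−326)² − 4·58·(611) = −35476 < 0.
No real roots: the line does not meet the circle.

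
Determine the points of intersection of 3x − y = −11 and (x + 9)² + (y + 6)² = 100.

Substitute y = 3x + 11:
10x² + 120x + 270 = 0  ⟹  x² + 12x + 27 = 0
x = −3 or x = −9, giving (−3, 2) and (−9, −16).

(−9, −16) and (−3, 2)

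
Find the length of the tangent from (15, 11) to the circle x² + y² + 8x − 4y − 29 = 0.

√393

The centre is (−4, 2) and r = 7. The square of the distance from P to the centre is 361 + 81 = 442.
The tangent meets the radius at right angles, so tangent² = |PO|² − r² = 442 − 49 = 393.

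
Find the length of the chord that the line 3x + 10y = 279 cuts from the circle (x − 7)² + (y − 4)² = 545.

2√109

Centre (7, 4), r² = 545. Perpendicular distance d from centre to line = |−218| / √109 = 218/√109.
Half the chord is √(r² − d²) = √(109), so the full chord is 2√109.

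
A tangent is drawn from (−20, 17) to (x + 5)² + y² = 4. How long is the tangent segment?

√510

The centre is (−5, 0) and r = 2. The square of the distance from P to the centre is 225 + 289 = 514.
The tangent meets the radius at right angles, so tangent² = |PO|² − r² = 514 − 4 = 510.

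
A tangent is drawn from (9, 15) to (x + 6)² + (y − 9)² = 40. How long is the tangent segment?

√221

With centre O = (−6, 9), |OP|² = 261 and r² = 40.
Power of the point: PT² = |PO|² − r² = 221, so PT = √221.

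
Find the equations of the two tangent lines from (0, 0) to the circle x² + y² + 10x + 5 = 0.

Let a tangent through (0, 0) have slope m. Its distance from (−5, 0) must equal 2√5:
(−5m − (0))² = 20(m² + 1)
m² − 4 = 0, so m = −2 or m = 2.
Through (0, 0) these give 2x + y = 0 and 2x − y = 0.

2x + y = 0 and 2x − y = 0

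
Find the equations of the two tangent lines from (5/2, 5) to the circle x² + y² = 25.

4x + 3y = 25 and y = 5

Let a tangent through (5/2, 5) have slope m. Its distance from (0, 0) must equal 5:
[m·(−5/2) − (−5)]² = 25(m² + 1)
3m² + 4m = 0, so m = −4/3 or m = 0.
With m = −4/3: 4x + 3y = 25. With m = 0: y = 5.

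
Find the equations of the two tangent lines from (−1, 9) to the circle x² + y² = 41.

Let a tangent through (−1, 9) have slope m. Its distance from (0, 0) must equal √41:
[m·(1) − (−9)]² = 41(m² + 1)
20m² − 9m − 20 = 0, so m = 5/4 or m = −4/5.
With m = 5/4: 5x − 4y = −41. With m = −4/5: 4x + 5y = 41.

5x − 4y = −41 and 4x + 5y = 41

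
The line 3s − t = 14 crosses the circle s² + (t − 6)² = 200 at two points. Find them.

(2, −8) and (10, 16)

From the line, t = 3s − 14. Substituting:
10s² − 120s + 200 = 0  ⟹  s² − 12s + 20 = 0
s = 10 or s = 2, giving (10, 16) and (2, −8).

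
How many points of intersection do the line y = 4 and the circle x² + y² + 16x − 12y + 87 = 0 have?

Substituting the line into the circle gives x² + 16x + 55 = 0.
Discriminant = (16)² − 4·1·(55) = 36 > 0.
Two real roots: the line is a secant.

2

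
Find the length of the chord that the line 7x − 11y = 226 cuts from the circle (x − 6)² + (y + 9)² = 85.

√170

Substitute y = (−226 + 7x)/11:
170x² − 3230x + 10200 = 0  ⟹  x² − 19x + 60 = 0
x = 15 or x = 4, giving (15, −11) and (4, −18).
Chord length = distance between (15, −11) and (4, −18) = √170 = √170.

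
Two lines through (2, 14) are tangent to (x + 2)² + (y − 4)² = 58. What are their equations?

7x + 3y = 56 and 3x − 7y = −92

Let a tangent through (2, 14) have slope m. Its distance from (−2, 4) must equal √58:
(−4m − (−10))² = 58(m² + 1)
21m² + 40m − 21 = 0, so m = −7/3 or m = 3/7.
With m = −7/3: 7x + 3y = 56. With m = 3/7: 3x − 7y = −92.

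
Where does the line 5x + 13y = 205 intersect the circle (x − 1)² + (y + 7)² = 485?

(2, 15) and (15, 10)

Substitute y = (205 − 5x)/13:
194x² − 3298x + 5820 = 0  ⟹  x² − 17x + 30 = 0
x = 15 or x = 2, giving (15, 10) and (2, 15).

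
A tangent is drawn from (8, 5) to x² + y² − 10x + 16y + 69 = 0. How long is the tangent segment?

√158

The centre is (5, −8) and r = 2√5. The square of the distance from P to the centre is 9 + 169 = 178.
The tangent meets the radius at right angles, so tangent² = |PO|² − r² = 178 − 20 = 158.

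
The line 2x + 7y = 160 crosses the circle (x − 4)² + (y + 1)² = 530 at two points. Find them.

(3, 22) and (17, 18)

Express y = (160 − 2x)/7 and substitute into the circle:
53x² − 1060x + 2703 = 0  ⟹  x² − 20x + 51 = 0
x = 17 or x = 3, giving (17, 18) and (3, 22).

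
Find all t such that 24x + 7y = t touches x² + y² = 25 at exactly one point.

The line touches the circle iff its distance from (0, 0) is 5:
|24·0 + 7·0 − t| / √625 = 5
|t| = 5·25, so t = 125 or t = −125.

t = −125 or t = 125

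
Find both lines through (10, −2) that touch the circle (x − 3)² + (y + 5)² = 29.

Write the tangent as mx − y + (−2 − m·(10)) = 0 and set its distance from the centre to √29:
(−7m − (−3))² = 29(m² + 1)
10m² − 21m − 10 = 0, so m = −2/5 or m = 5/2.
With m = −2/5: 2x + 5y = 10. With m = 5/2: 5x − 2y = 54.

2x + 5y = 10 and 5x − 2y = 54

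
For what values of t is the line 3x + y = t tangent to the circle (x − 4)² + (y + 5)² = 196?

t = 7 ± 14√10

Tangency holds when the distance from the centre (4, −5) to the line equals the radius 14:
|3·4 + 1·(−5) − t| / √10 = 14
|t − (7)| = 14√10.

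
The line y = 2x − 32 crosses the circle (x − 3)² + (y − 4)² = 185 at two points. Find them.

Express y = 2x − 32 and substitute into the circle:
5x² − 150x + 1120 = 0  ⟹  x² − 30x + 224 = 0
x = 16 or x = 14, giving (16, 0) and (14, −4).

(14, −4) and (16, 0)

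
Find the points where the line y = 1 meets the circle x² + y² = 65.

Express y = 1 and substitute into the circle:
x² − 64 = 0
x = 8 or x = −8, giving (8, 1) and (−8, 1).

(−8, 1) and (8, 1)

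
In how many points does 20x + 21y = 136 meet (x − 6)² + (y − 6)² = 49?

2

Substituting the line into the circle gives 841x² − 5692x − 5633 = 0.
Δ = 32398864 − (−18949412) = 51348276.
Two real roots: the line is a secant.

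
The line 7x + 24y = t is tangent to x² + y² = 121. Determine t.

t = −275 or t = 275

Tangency holds when the distance from the centre (0, 0) to the line equals the radius 11:
|7·0 + 24·0 − t| / √625 = 11
|t| = 11·25, so t = 275 or t = −275.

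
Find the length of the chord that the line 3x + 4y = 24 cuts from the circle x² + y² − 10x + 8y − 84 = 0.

20

Substitute y = (24 − 3x)/4:
25x² − 400x = 0  ⟹  x² − 16x = 0
x = 16 or x = 0, giving (16, −6) and (0, 6).
|(16, −6) − (0, 6)| = √((16)² + (−12)²) = 20.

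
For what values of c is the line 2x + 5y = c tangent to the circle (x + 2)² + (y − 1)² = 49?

c = 1 ± 7√29

Tangency holds when the distance from the centre (−2, 1) to the line equals the radius 7:
|2·(−2) + 5·1 − c| / √29 = 7
|c − (1)| = 7√29.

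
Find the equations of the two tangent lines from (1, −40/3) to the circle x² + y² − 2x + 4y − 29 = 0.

Let a tangent through (1, −40/3) have slope m. Its distance from (1, −2) must equal √34:
(0m − (34/3))² = 34(m² + 1)
9m² − 25 = 0, so m = −5/3 or m = 5/3.
With m = −5/3: 5x + 3y = −35. With m = 5/3: 5x − 3y = 45.

5x + 3y = −35 and 5x − 3y = 45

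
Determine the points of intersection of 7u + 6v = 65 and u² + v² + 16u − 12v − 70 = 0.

(−7, 19) and (5, 5)

Substitute v = (65 − 7u)/6:
85u² + 170u − 2975 = 0  ⟹  u² + 2u − 35 = 0
u = 5 or u = −7, giving (5, 5) and (−7, 19).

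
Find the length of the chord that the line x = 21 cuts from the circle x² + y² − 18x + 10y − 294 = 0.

The line gives x = 21. Substituting into the circle:
y² + 10y − 231 = 0
y = 11 or y = −21, giving (21, 11) and (21, −21).
Chord length = distance between (21, 11) and (21, −21) = √1024 = 32.

32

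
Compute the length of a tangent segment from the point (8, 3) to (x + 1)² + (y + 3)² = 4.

√113

Centre (−1, −3), r² = 4. |PO|² = (9)² + (6)² = 117.
By the tangent–radius right angle, tangent length = √(|PO|² − r²) = √113.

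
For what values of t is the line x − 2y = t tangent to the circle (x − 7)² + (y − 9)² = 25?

t = −11 ± 5√5

Tangency holds when the distance from the centre (7, 9) to the line equals the radius 5:
|1·7 − 2·9 − t| / √5 = 5
|t − (−11)| = 5√5.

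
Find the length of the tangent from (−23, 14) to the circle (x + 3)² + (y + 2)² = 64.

The centre is (−3, −2) and r = 8. The square of the distance from P to the centre is 400 + 256 = 656.
Power of the point: PT² = |PO|² − r² = 592, so PT = 4√37.

4√37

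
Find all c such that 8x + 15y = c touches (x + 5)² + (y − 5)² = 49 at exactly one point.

c = −84 or c = 154

The line touches the circle iff its distance from (−5, 5) is 7:
|8·(−5) + 15·5 − c| / √289 = 7
|c − (35)| = 7·17, so c = 154 or c = −84.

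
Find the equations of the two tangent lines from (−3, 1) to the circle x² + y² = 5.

Write the tangent as mx − y + (1 − m·(−3)) = 0 and set its distance from the centre to √5:
(3m − (−1))² = 5(m² + 1)
2m² + 3m − 2 = 0, so m = −2 or m = 1/2.
Through (−3, 1) these give 2x + y = −5 and x − 2y = −5.

2x + y = −5 and x − 2y = −5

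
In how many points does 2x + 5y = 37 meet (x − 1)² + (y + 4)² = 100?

0

Centre (1, −4), r² = 100. Distance² from centre to line = (−55)²/29 = 3025/29.
Since d² > r², the line lies outside the circle.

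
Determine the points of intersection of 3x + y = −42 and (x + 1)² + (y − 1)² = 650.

(−20, 18) and (−6, −24)

Substitute y = −3x − 42:
10x² + 260x + 1200 = 0  ⟹  x² + 26x + 120 = 0
x = −6 or x = −20, giving (−6, −24) and (−20, 18).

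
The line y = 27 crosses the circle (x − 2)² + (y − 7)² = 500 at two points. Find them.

(−8, 27) and (12, 27)

Express y = 27 and substitute into the circle:
x² − 4x − 96 = 0
x = 12 or x = −8, giving (12, 27) and (−8, 27).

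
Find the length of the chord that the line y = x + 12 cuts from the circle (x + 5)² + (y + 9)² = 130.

2√2

Centre (−5, −9), r² = 130. Perpendicular distance d from centre to line = |16| / √2 = 16/√2.
Chord = 2√(r² − d²) = 2·√(2) = 2√2.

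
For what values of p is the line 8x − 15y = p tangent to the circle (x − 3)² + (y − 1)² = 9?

Tangency holds when the distance from the centre (3, 1) to the line equals the radius 3:
|8·3 − 15·1 − p| / √289 = 3
|p − (9)| = 3·17, so p = 60 or p = −42.

p = −42 or p = 60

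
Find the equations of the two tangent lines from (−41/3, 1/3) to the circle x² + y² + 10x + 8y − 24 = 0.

A line y − (1/3) = m(x − (−41/3)) is tangent when its distance from (−5, −4) is √65:
(26/3m − (−13/3))² = 65(m² + 1)
7m² + 52m − 32 = 0, so m = 4/7 or m = −8.
Through (−41/3, 1/3) these give 4x − 7y = −57 and 8x + y = −109.

4x − 7y = −57 and 8x + y = −109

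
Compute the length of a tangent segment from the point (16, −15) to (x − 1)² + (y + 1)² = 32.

√389

Centre (1, −1), r² = 32. |PO|² = (15)² + (−14)² = 421.
The tangent meets the radius at right angles, so tangent² = |PO|² − r² = 421 − 32 = 389.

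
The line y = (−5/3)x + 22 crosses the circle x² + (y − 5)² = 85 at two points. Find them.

(6, 12) and (9, 7)

Express y = (66 − 5x)/3 and substitute into the circle:
34x² − 510x + 1836 = 0  ⟹  x² − 15x + 54 = 0
x = 9 or x = 6, giving (9, 7) and (6, 12).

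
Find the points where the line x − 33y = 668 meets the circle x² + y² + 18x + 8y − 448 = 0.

(−25, −21) and (8, −20)

From the line, y = (−668 + x)/33. Substituting:
1090x² + 18530x − 218000 = 0  ⟹  x² + 17x − 200 = 0
x = 8 or x = −25, giving (8, −20) and (−25, −21).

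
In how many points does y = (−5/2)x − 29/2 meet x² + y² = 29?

1

d² = (5·0 + 2·0 − (−29))²/29 = 29; r² = 29.
Since d² = r², the line is tangent.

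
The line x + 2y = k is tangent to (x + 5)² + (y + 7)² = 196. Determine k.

For a tangent, require d(centre, line) = r = 14.
|1·(−5) + 2·(−7) − k| / √5 = 14
|k − (−19)| = 14√5.

k = −19 ± 14√5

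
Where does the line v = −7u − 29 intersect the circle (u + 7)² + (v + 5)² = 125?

(−5, 6) and (−2, −15)

Substitute v = −7u − 29:
50u² + 350u + 500 = 0  ⟹  u² + 7u + 10 = 0
u = −2 or u = −5, giving (−2, −15) and (−5, 6).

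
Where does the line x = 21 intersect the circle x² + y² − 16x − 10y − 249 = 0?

(21, −8) and (21, 18)

The line gives x = 21. Substituting into the circle:
y² − 10y − 144 = 0
y = 18 or y = −8, giving (21, 18) and (21, −8).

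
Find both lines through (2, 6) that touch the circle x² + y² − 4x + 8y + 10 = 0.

Let a tangent through (2, 6) have slope m. Its distance from (2, −4) must equal √10:
(0m − (−10))² = 10(m² + 1)
m² − 9 = 0, so m = 3 or m = −3.
With m = 3: 3x − y = 0. With m = −3: 3x + y = 12.

3x − y = 0 and 3x + y = 12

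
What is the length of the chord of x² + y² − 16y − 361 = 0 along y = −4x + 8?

10√17

Centre (0, 8), r² = 425. Perpendicular distance d from centre to line = |0| / √17 = 0/√17.
Half the chord is √(r² − d²) = √(425), so the full chord is 10√17.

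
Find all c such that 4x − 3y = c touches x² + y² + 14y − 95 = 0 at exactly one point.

The line touches the circle iff its distance from (0, −7) is 12:
|4·0 − 3·(−7) − c| / √25 = 12
|c − (21)| = 12·5, so c = 81 or c = −39.

c = −39 or c = 81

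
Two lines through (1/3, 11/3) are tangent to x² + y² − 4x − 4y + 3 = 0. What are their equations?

A line y − (11/3) = m(x − (1/3)) is tangent when its distance from (2, 2) is √5:
(5/3m − (−5/3))² = 5(m² + 1)
2m² − 5m + 2 = 0, so m = 1/2 or m = 2.
Through (1/3, 11/3) these give x − 2y = −7 and 2x − y = −3.

x − 2y = −7 and 2x − y = −3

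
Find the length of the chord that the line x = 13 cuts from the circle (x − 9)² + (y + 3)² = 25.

6

The line gives x = 13. Substituting into the circle:
y² + 6y = 0
y = 0 or y = −6, giving (13, 0) and (13, −6).
Chord length = distance between (13, 0) and (13, −6) = √36 = 6.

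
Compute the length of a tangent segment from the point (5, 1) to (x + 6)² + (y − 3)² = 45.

4√5

Centre (−6, 3), r² = 45. |PO|² = (11)² + (−2)² = 125.
Power of the point: PT² = |PO|² − r² = 80, so PT = 4√5.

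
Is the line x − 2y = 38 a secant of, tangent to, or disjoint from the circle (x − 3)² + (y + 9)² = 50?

disjoint

Substituting the line into the circle gives 5x² − 64x + 236 = 0.
Δ = 4096 − 4720 = −624.
No real roots: the line does not meet the circle.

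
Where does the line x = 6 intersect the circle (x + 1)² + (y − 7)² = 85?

(6, 1) and (6, 13)

The line gives x = 6. Substituting into the circle:
y² − 14y + 13 = 0
y = 13 or y = 1, giving (6, 13) and (6, 1).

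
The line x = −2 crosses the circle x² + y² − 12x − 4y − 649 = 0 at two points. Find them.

(−2, −23) and (−2, 27)

The line gives x = −2. Substituting into the circle:
y² − 4y − 621 = 0
y = 27 or y = −23, giving (−2, 27) and (−2, −23).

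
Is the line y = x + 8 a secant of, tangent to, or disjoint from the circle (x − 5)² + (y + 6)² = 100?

Centre (5, −6), r² = 100. Distance² from centre to line = (19)²/2 = 361/2.
Since d² > r², the line lies outside the circle.

disjoint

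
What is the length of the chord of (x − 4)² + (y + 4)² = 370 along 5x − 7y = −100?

Express y = (100 + 5x)/7 and substitute into the circle:
74x² + 888x − 962 = 0  ⟹  x² + 12x − 13 = 0
x = 1 or x = −13, giving (1, 15) and (−13, 5).
Chord length = distance between (1, 15) and (−13, 5) = √296 = 2√74.

2√74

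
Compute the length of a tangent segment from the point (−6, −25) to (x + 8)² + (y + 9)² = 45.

The centre is (−8, −9) and r = 3√5. The square of the distance from P to the centre is 4 + 256 = 260.
The tangent meets the radius at right angles, so tangent² = |PO|² − r² = 260 − 45 = 215.

√215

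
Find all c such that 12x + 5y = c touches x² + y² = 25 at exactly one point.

Tangency holds when the distance from the centre (0, 0) to the line equals the radius 5:
|12·0 + 5·0 − c| / √169 = 5
|c| = 5·13, so c = 65 or c = −65.

c = −65 or c = 65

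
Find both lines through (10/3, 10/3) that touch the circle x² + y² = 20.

x + 2y = 10 and 2x + y = 10

Write the tangent as mx − y + (10/3 − m·(10/3)) = 0 and set its distance from the centre to 2√5:
[m·(−10/3) − (−10/3)]² = 20(m² + 1)
2m² + 5m + 2 = 0, so m = −1/2 or m = −2.
Through (10/3, 10/3) these give x + 2y = 10 and 2x + y = 10.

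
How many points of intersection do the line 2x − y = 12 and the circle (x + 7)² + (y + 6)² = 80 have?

Centre (−7, −6), r² = 80. Distance² from centre to line = (−20)²/5 = 80.
Since d² = r², the line is tangent.

1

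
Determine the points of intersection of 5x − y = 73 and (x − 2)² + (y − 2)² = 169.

Express y = 5x − 73 and substitute into the circle:
26x² − 754x + 5460 = 0  ⟹  x² − 29x + 210 = 0
x = 15 or x = 14, giving (15, 2) and (14, −3).

(14, −3) and (15, 2)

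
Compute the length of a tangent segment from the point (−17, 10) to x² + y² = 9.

Centre (0, 0), r² = 9. |PO|² = (−17)² + (10)² = 389.
Power of the point: PT² = |PO|² − r² = 380, so PT = 2√95.

2√95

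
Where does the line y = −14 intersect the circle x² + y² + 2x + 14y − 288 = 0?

From the line, y = −14. Substituting:
x² + 2x − 288 = 0
x = 16 or x = −18, giving (16, −14) and (−18, −14).

(−18, −14) and (16, −14)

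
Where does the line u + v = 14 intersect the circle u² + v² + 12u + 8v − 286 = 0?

(1, 13) and (11, 3)

From the line, v = −u + 14. Substituting:
2u² − 24u + 22 = 0  ⟹  u² − 12u + 11 = 0
u = 11 or u = 1, giving (11, 3) and (1, 13).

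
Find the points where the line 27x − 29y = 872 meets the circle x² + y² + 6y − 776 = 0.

Express y = (−872 + 27x)/29 and substitute into the circle:
1570x² − 42390x − 43960 = 0  ⟹  x² − 27x − 28 = 0
x = 28 or x = −1, giving (28, −4) and (−1, −31).

(−1, −31) and (28, −4)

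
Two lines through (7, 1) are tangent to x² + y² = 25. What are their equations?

A line y − (1) = m(x − (7)) is tangent when its distance from (0, 0) is 5:
(−7m − (−1))² = 25(m² + 1)
12m² − 7m − 12 = 0, so m = 4/3 or m = −3/4.
Through (7, 1) these give 4x − 3y = 25 and 3x + 4y = 25.

4x − 3y = 25 and 3x + 4y = 25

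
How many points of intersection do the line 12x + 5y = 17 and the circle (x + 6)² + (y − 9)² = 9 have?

0

Substituting the line into the circle gives 169x² + 972x + 1459 = 0.
Discriminant = (972)² − 4·169·(1459) = −41500 < 0.
No real roots: the line does not meet the circle.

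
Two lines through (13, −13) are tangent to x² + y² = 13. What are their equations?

2x + 3y = −13 and 3x + 2y = 13

A line y − (−13) = m(x − (13)) is tangent when its distance from (0, 0) is √13:
[m·(−13) − (13)]² = 13(m² + 1)
6m² + 13m + 6 = 0, so m = −2/3 or m = −3/2.
Through (13, −13) these give 2x + 3y = −13 and 3x + 2y = 13.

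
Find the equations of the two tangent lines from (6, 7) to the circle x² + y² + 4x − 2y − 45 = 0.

Let a tangent through (6, 7) have slope m. Its distance from (−2, 1) must equal 5√2:
(−8m − (−6))² = 50(m² + 1)
7m² − 48m − 7 = 0, so m = 7 or m = −1/7.
Through (6, 7) these give 7x − y = 35 and x + 7y = 55.

7x − y = 35 and x + 7y = 55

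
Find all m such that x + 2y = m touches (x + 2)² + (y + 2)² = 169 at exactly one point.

The line touches the circle iff its distance from (−2, −2) is 13:
|1·(−2) + 2·(−2) − m| / √5 = 13
|m − (−6)| = 13√5.

m = −6 ± 13√5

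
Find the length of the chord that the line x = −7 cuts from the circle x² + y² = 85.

12

The line gives x = −7. Substituting into the circle:
y² − 36 = 0
y = 6 or y = −6, giving (−7, 6) and (−7, −6).
Chord length = distance between (−7, 6) and (−7, −6) = √144 = 12.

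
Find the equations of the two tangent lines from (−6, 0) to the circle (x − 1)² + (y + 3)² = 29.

2x − 5y = −12 and 5x + 2y = −30

Let a tangent through (−6, 0) have slope m. Its distance from (1, −3) must equal √29:
[m·(7) − (−3)]² = 29(m² + 1)
10m² + 21m − 10 = 0, so m = 2/5 or m = −5/2.
Through (−6, 0) these give 2x − 5y = −12 and 5x + 2y = −30.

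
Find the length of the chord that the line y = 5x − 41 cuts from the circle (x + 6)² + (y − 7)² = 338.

4√26

Express y = 5x − 41 and substitute into the circle:
26x² − 468x + 2002 = 0  ⟹  x² − 18x + 77 = 0
x = 11 or x = 7, giving (11, 14) and (7, −6).
Chord length = distance between (11, 14) and (7, −6) = √416 = 4√26.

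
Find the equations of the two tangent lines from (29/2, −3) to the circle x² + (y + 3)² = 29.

2x + 5y = 14 and 2x − 5y = 44

Write the tangent as mx − y + (−3 − m·(29/2)) = 0 and set its distance from the centre to √29:
[m·(−29/2) − (0)]² = 29(m² + 1)
25m² − 4 = 0, so m = −2/5 or m = 2/5.
Through (29/2, −3) these give 2x + 5y = 14 and 2x − 5y = 44.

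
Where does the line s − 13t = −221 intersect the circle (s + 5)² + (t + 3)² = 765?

Express t = (221 + s)/13 and substitute into the circle:
170s² + 2210s − 57460 = 0  ⟹  s² + 13s − 338 = 0
s = 13 or s = −26, giving (13, 18) and (−26, 15).

(−26, 15) and (13, 18)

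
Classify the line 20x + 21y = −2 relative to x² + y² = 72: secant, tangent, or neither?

Centre (0, 0), r² = 72. Distance² from centre to line = (2)²/841 = 4/841.
Since d² < r², the line cuts the circle twice.

secant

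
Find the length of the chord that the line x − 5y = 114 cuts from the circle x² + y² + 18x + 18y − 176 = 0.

The distance from (−9, −9) to the line is 78/√26, and r² = 338.
Chord = 2√(r² − d²) = 2·√(104) = 4√26.

4√26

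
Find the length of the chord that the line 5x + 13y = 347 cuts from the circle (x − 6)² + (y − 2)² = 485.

Substitute y = (347 − 5x)/13:
194x² − 5238x + 27160 = 0  ⟹  x² − 27x + 140 = 0
x = 20 or x = 7, giving (20, 19) and (7, 24).
|(20, 19) − (7, 24)| = √((13)² + (−5)²) = √194.

√194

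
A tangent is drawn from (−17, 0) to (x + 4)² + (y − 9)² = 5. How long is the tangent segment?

With centre O = (−4, 9), |OP|² = 250 and r² = 5.
Power of the point: PT² = |PO|² − r² = 245, so PT = 7√5.

7√5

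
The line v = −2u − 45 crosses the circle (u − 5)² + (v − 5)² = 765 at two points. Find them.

(−22, −1) and (−16, −13)

Substitute v = −2u − 45:
5u² + 190u + 1760 = 0  ⟹  u² + 38u + 352 = 0
u = −16 or u = −22, giving (−16, −13) and (−22, −1).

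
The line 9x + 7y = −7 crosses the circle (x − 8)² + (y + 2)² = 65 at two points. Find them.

(0, −1) and (7, −10)

Substitute y = (−7 − 9x)/7:
130x² − 910x = 0  ⟹  x² − 7x = 0
x = 7 or x = 0, giving (7, −10) and (0, −1).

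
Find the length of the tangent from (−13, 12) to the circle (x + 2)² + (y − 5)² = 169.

1

With centre O = (−2, 5), |OP|² = 170 and r² = 169.
Power of the point: PT² = |PO|² − r² = 1, so PT = 1.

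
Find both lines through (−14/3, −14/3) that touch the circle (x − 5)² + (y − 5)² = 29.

Write the tangent as mx − y + (−14/3 − m·(−14/3)) = 0 and set its distance from the centre to √29:
(29/3m − (29/3))² = 29(m² + 1)
10m² − 29m + 10 = 0, so m = 2/5 or m = 5/2.
Through (−14/3, −14/3) these give 2x − 5y = 14 and 5x − 2y = −14.

2x − 5y = 14 and 5x − 2y = −14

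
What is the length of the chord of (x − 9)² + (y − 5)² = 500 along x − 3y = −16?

14√10

Centre (9, 5), r² = 500. Perpendicular distance d from centre to line = |10| / √10 = 10/√10.
Chord = 2√(r² − d²) = 2·√(490) = 14√10.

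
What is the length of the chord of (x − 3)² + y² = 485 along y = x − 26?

21√2

Centre (3, 0), r² = 485. Perpendicular distance d from centre to line = |−23| / √2 = 23/√2.
Chord = 2√(r² − d²) = 2·√(441/2) = 21√2.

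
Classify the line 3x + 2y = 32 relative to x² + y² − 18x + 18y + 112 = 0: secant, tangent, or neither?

Substituting the line into the circle gives 13x² − 372x + 2624 = 0.
Discriminant = (−372)² − 4·13·(2624) = 1936 > 0.
Two real roots: the line is a secant.

secant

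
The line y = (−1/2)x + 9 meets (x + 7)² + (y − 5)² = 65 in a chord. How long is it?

4√5

Substitute y = (18 − x)/2:
5x² + 40x = 0  ⟹  x² + 8x = 0
x = 0 or x = −8, giving (0, 9) and (−8, 13).
Chord length = distance between (0, 9) and (−8, 13) = √80 = 4√5.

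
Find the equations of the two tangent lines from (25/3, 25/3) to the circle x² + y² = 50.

A line y − (25/3) = m(x − (25/3)) is tangent when its distance from (0, 0) is 5√2:
[m·(−25/3) − (−25/3)]² = 50(m² + 1)
7m² − 50m + 7 = 0, so m = 7 or m = 1/7.
Through (25/3, 25/3) these give 7x − y = 50 and x − 7y = −50.

7x − y = 50 and x − 7y = −50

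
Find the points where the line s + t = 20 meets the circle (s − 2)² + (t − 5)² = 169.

Substitute t = −s + 20:
2s² − 34s + 60 = 0  ⟹  s² − 17s + 30 = 0
s = 15 or s = 2, giving (15, 5) and (2, 18).

(2, 18) and (15, 5)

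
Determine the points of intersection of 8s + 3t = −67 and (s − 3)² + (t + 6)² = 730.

Substitute t = (−67 − 8s)/3:
73s² + 730s − 4088 = 0  ⟹  s² + 10s − 56 = 0
s = 4 or s = −14, giving (4, −33) and (−14, 15).

(−14, 15) and (4, −33)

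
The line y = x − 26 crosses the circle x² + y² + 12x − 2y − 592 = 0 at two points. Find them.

(4, −22) and (17, −9)

From the line, y = x − 26. Substituting:
2x² − 42x + 136 = 0  ⟹  x² − 21x + 68 = 0
x = 17 or x = 4, giving (17, −9) and (4, −22).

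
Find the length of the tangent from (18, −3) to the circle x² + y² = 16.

√317

With centre O = (0, 0), |OP|² = 333 and r² = 16.
Power of the point: PT² = |PO|² − r² = 317, so PT = √317.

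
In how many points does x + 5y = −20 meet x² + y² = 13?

Substituting the line into the circle gives 26x² + 40x + 75 = 0.
Δ = 1600 − 7800 = −6200.
No real roots: the line does not meet the circle.

0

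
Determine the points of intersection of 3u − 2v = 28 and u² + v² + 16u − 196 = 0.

From the line, v = (−28 + 3u)/2. Substituting:
13u² − 104u = 0  ⟹  u² − 8u = 0
u = 8 or u = 0, giving (8, −2) and (0, −14).

(0, −14) and (8, −2)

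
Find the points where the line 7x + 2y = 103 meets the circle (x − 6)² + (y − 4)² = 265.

(9, 20) and (17, −8)

Substitute y = (103 − 7x)/2:
53x² − 1378x + 8109 = 0  ⟹  x² − 26x + 153 = 0
x = 17 or x = 9, giving (17, −8) and (9, 20).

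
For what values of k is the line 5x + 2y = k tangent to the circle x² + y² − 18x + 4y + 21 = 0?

k = 41 ± 8√29

For a tangent, require d(centre, line) = r = 8.
|5·9 + 2·(−2) − k| / √29 = 8
|k − (41)| = 8√29.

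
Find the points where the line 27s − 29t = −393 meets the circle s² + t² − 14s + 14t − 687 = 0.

(−21, −6) and (8, 21)

From the line, t = (393 + 27s)/29. Substituting:
1570s² + 20410s − 263760 = 0  ⟹  s² + 13s − 168 = 0
s = 8 or s = −21, giving (8, 21) and (−21, −6).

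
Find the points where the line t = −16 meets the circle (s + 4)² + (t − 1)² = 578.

Express t = −16 and substitute into the circle:
s² + 8s − 273 = 0
s = 13 or s = −21, giving (13, −16) and (−21, −16).

(−21, −16) and (13, −16)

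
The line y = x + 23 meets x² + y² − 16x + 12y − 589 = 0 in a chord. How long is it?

The distance from (8, −6) to the line is 37/√2, and r² = 689.
Half the chord is √(r² − d²) = √(9/2), so the full chord is 3√2.

3√2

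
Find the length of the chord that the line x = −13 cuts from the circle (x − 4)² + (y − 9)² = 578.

34

Centre (4, 9), r² = 578. Perpendicular distance d from centre to line = |17| / √1 = 17.
Chord = 2√(r² − d²) = 2·√(289) = 34.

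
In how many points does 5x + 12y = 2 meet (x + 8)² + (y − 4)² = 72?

2

Substituting the line into the circle gives 169x² + 2764x + 964 = 0.
Δ = 7639696 − 651664 = 6988032.
Two real roots: the line is a secant.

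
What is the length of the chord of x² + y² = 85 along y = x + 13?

√2

Substitute y = x + 13:
2x² + 26x + 84 = 0  ⟹  x² + 13x + 42 = 0
x = −6 or x = −7, giving (−6, 7) and (−7, 6).
Chord length = distance between (−6, 7) and (−7, 6) = √2 = √2.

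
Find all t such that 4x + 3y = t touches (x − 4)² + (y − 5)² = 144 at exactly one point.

The line touches the circle iff its distance from (4, 5) is 12:
|4·4 + 3·5 − t| / √25 = 12
|t − (31)| = 12·5, so t = 91 or t = −29.

t = −29 or t = 91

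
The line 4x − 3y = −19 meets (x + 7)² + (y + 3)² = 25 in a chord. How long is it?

10

The distance from (−7, −3) to the line is 0/√25, and r² = 25.
Half the chord is √(r² − d²) = √(25), so the full chord is 10.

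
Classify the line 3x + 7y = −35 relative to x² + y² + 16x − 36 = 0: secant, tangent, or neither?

secant

Centre (−8, 0), r² = 100. Distance² from centre to line = (11)²/58 = 121/58.
Since d² < r², the line cuts the circle twice.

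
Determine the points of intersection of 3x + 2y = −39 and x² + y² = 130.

(−11, −3) and (−7, −9)

From the line, y = (−39 − 3x)/2. Substituting:
13x² + 234x + 1001 = 0  ⟹  x² + 18x + 77 = 0
x = −7 or x = −11, giving (−7, −9) and (−11, −3).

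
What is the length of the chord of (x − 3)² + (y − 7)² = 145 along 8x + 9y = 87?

Express y = (87 − 8x)/9 and substitute into the circle:
145x² − 870x − 10440 = 0  ⟹  x² − 6x − 72 = 0
x = 12 or x = −6, giving (12, −1) and (−6, 15).
|(12, −1) − (−6, 15)| = √((18)² + (−16)²) = 2√145.

2√145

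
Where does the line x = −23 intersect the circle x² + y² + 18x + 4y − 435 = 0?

The line gives x = −23. Substituting into the circle:
y² + 4y − 320 = 0
y = 16 or y = −20, giving (−23, 16) and (−23, −20).

(−23, −20) and (−23, 16)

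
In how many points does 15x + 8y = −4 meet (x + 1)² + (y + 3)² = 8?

d² = (15·(−1) + 8·(−3) − (−4))²/289 = 1225/289; r² = 8.
Since d² < r², the line cuts the circle twice.

2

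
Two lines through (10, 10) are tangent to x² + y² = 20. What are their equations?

2x − y = 10 and x − 2y = −10

A line y − (10) = m(x − (10)) is tangent when its distance from (0, 0) is 2√5:
[m·(−10) − (−10)]² = 20(m² + 1)
2m² − 5m + 2 = 0, so m = 2 or m = 1/2.
With m = 2: 2x − y = 10. With m = 1/2: x − 2y = −10.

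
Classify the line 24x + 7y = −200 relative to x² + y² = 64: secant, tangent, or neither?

Substituting the line into the circle gives 625x² + 9600x + 36864 = 0.
Discriminant = (9600)² − 4·625·(36864) = 0.
A repeated root: the line is tangent.

tangent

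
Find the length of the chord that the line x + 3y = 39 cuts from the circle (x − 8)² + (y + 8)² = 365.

5√10

Centre (8, −8), r² = 365. Perpendicular distance d from centre to line = |−55| / √10 = 55/√10.
Chord = 2√(r² − d²) = 2·√(125/2) = 5√10.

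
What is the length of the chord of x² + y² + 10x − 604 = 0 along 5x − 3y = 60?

The distance from (−5, 0) to the line is 85/√34, and r² = 629.
Half the chord is √(r² − d²) = √(833/2), so the full chord is 7√34.

7√34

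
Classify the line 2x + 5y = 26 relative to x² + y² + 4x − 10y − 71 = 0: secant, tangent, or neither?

Substituting the line into the circle gives 29x² + 96x − 2399 = 0.
Discriminant = (96)² − 4·29·(−2399) = 287500 > 0.
Two real roots: the line is a secant.

secant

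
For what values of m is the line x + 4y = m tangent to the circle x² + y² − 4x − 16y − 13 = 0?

For a tangent, require d(centre, line) = r = 9.
|1·2 + 4·8 − m| / √17 = 9
|m − (34)| = 9√17.

m = 34 ± 9√17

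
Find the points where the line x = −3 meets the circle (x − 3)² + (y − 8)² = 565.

The line gives x = −3. Substituting into the circle:
y² − 16y − 465 = 0
y = 31 or y = −15, giving (−3, 31) and (−3, −15).

(−3, −15) and (−3, 31)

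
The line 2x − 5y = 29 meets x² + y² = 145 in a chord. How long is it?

4√29

Centre (0, 0), r² = 145. Perpendicular distance d from centre to line = |−29| / √29 = 29/√29.
Half the chord is √(r² − d²) = √(116), so the full chord is 4√29.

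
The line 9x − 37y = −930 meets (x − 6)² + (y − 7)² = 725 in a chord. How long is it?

5√58

Substitute y = (930 + 9x)/37:
1450x² − 4350x − 493000 = 0  ⟹  x² − 3x − 340 = 0
x = 20 or x = −17, giving (20, 30) and (−17, 21).
|(20, 30) − (−17, 21)| = √((37)² + (9)²) = 5√58.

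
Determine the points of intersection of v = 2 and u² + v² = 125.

(−11, 2) and (11, 2)

From the line, v = 2. Substituting:
u² − 121 = 0
u = 11 or u = −11, giving (11, 2) and (−11, 2).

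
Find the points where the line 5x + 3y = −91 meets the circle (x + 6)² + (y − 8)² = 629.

Express y = (−91 − 5x)/3 and substitute into the circle:
34x² + 1258x + 7888 = 0  ⟹  x² + 37x + 232 = 0
x = −8 or x = −29, giving (−8, −17) and (−29, 18).

(−29, 18) and (−8, −17)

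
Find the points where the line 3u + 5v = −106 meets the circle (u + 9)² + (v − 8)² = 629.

From the line, v = (−106 − 3u)/5. Substituting:
34u² + 1326u + 7616 = 0  ⟹  u² + 39u + 224 = 0
u = −7 or u = −32, giving (−7, −17) and (−32, −2).

(−32, −2) and (−7, −17)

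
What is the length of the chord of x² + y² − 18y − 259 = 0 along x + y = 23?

The distance from (0, 9) to the line is 14/√2, and r² = 340.
Half the chord is √(r² − d²) = √(242), so the full chord is 22√2.

22√2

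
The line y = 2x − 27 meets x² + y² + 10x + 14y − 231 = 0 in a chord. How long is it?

10√5

Centre (−5, −7), r² = 305. Perpendicular distance d from centre to line = |−30| / √5 = 30/√5.
Chord = 2√(r² − d²) = 2·√(125) = 10√5.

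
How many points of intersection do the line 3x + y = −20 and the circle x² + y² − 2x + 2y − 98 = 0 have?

d² = (3·1 + 1·(−1) − (−20))²/10 = 242/5; r² = 100.
Since d² < r², the line cuts the circle twice.

2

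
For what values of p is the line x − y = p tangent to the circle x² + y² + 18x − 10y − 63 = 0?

Tangency holds when the distance from the centre (−9, 5) to the line equals the radius 13:
|1·(−9) − 1·5 − p| / √2 = 13
|p − (−14)| = 13√2.

p = −14 ± 13√2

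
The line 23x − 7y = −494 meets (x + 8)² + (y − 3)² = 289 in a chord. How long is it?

Express y = (494 + 23x)/7 and substitute into the circle:
578x² + 22542x + 212704 = 0  ⟹  x² + 39x + 368 = 0
x = −16 or x = −23, giving (−16, 18) and (−23, −5).
|(−16, 18) − (−23, −5)| = √((7)² + (23)²) = 17√2.

17√2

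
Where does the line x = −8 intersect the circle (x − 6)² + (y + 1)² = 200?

The line gives x = −8. Substituting into the circle:
y² + 2y − 3 = 0
y = 1 or y = −3, giving (−8, 1) and (−8, −3).

(−8, −3) and (−8, 1)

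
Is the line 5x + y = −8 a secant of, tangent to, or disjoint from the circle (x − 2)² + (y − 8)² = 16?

disjoint

Substituting the line into the circle gives 26x² + 156x + 244 = 0.
Δ = 24336 − 25376 = −1040.
No real roots: the line does not meet the circle.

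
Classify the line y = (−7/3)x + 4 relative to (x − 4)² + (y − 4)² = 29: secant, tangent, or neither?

Substituting the line into the circle gives 58x² − 72x − 117 = 0.
Discriminant = (−72)² − 4·58·(−117) = 32328 > 0.
Two real roots: the line is a secant.

secant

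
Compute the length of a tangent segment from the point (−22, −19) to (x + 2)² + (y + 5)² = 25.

√571

The centre is (−2, −5) and r = 5. The square of the distance from P to the centre is 400 + 196 = 596.
Power of the point: PT² = |PO|² − r² = 571, so PT = √571.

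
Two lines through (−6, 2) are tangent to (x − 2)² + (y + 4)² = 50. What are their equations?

Let a tangent through (−6, 2) have slope m. Its distance from (2, −4) must equal 5√2:
[m·(8) − (−6)]² = 50(m² + 1)
7m² + 48m − 7 = 0, so m = −7 or m = 1/7.
With m = −7: 7x + y = −40. With m = 1/7: x − 7y = −20.

7x + y = −40 and x − 7y = −20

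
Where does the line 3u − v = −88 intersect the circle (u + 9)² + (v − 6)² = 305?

(−26, 10) and (−25, 13)

Substitute v = 3u + 88:
10u² + 510u + 6500 = 0  ⟹  u² + 51u + 650 = 0
u = −25 or u = −26, giving (−25, 13) and (−26, 10).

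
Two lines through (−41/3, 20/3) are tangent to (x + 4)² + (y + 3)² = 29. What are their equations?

2x + 5y = 6 and 5x + 2y = −55

A line y − (20/3) = m(x − (−41/3)) is tangent when its distance from (−4, −3) is √29:
(29/3m − (−29/3))² = 29(m² + 1)
10m² + 29m + 10 = 0, so m = −2/5 or m = −5/2.
Through (−41/3, 20/3) these give 2x + 5y = 6 and 5x + 2y = −55.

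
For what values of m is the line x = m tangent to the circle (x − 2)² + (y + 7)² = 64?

m = −6 or m = 10

The line touches the circle iff its distance from (2, −7) is 8:
|1·2 + 0·(−7) − m| / √1 = 8
|m − (2)| = 8, so m = 10 or m = −6.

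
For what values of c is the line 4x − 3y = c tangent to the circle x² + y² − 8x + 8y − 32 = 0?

c = −12 or c = 68

The line touches the circle iff its distance from (4, −4) is 8:
|4·4 − 3·(−4) − c| / √25 = 8
|c − (28)| = 8·5, so c = 68 or c = −12.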